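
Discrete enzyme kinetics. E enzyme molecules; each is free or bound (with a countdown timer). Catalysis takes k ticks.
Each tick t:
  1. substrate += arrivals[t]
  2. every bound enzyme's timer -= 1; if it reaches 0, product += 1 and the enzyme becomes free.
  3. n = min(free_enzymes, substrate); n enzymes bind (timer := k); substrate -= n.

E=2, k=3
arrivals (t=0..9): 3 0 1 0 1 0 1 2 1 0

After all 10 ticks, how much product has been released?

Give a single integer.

t=0: arr=3 -> substrate=1 bound=2 product=0
t=1: arr=0 -> substrate=1 bound=2 product=0
t=2: arr=1 -> substrate=2 bound=2 product=0
t=3: arr=0 -> substrate=0 bound=2 product=2
t=4: arr=1 -> substrate=1 bound=2 product=2
t=5: arr=0 -> substrate=1 bound=2 product=2
t=6: arr=1 -> substrate=0 bound=2 product=4
t=7: arr=2 -> substrate=2 bound=2 product=4
t=8: arr=1 -> substrate=3 bound=2 product=4
t=9: arr=0 -> substrate=1 bound=2 product=6

Answer: 6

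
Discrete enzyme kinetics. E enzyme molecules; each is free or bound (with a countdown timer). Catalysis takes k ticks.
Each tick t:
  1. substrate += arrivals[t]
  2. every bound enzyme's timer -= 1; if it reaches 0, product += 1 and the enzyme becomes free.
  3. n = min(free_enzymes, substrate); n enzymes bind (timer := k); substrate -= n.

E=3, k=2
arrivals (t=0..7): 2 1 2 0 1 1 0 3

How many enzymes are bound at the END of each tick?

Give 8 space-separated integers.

Answer: 2 3 3 2 1 2 1 3

Derivation:
t=0: arr=2 -> substrate=0 bound=2 product=0
t=1: arr=1 -> substrate=0 bound=3 product=0
t=2: arr=2 -> substrate=0 bound=3 product=2
t=3: arr=0 -> substrate=0 bound=2 product=3
t=4: arr=1 -> substrate=0 bound=1 product=5
t=5: arr=1 -> substrate=0 bound=2 product=5
t=6: arr=0 -> substrate=0 bound=1 product=6
t=7: arr=3 -> substrate=0 bound=3 product=7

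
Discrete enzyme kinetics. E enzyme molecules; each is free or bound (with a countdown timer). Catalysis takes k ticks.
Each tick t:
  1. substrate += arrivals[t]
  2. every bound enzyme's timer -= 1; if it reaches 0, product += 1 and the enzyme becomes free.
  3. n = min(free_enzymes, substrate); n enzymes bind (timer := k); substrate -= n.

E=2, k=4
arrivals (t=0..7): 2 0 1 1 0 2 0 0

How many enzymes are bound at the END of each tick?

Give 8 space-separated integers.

t=0: arr=2 -> substrate=0 bound=2 product=0
t=1: arr=0 -> substrate=0 bound=2 product=0
t=2: arr=1 -> substrate=1 bound=2 product=0
t=3: arr=1 -> substrate=2 bound=2 product=0
t=4: arr=0 -> substrate=0 bound=2 product=2
t=5: arr=2 -> substrate=2 bound=2 product=2
t=6: arr=0 -> substrate=2 bound=2 product=2
t=7: arr=0 -> substrate=2 bound=2 product=2

Answer: 2 2 2 2 2 2 2 2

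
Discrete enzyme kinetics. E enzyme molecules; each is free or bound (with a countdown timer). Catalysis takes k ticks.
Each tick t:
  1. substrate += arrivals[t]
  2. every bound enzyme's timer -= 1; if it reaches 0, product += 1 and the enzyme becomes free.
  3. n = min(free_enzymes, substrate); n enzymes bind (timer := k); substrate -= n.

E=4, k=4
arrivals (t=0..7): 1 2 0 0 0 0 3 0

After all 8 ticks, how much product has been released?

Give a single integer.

t=0: arr=1 -> substrate=0 bound=1 product=0
t=1: arr=2 -> substrate=0 bound=3 product=0
t=2: arr=0 -> substrate=0 bound=3 product=0
t=3: arr=0 -> substrate=0 bound=3 product=0
t=4: arr=0 -> substrate=0 bound=2 product=1
t=5: arr=0 -> substrate=0 bound=0 product=3
t=6: arr=3 -> substrate=0 bound=3 product=3
t=7: arr=0 -> substrate=0 bound=3 product=3

Answer: 3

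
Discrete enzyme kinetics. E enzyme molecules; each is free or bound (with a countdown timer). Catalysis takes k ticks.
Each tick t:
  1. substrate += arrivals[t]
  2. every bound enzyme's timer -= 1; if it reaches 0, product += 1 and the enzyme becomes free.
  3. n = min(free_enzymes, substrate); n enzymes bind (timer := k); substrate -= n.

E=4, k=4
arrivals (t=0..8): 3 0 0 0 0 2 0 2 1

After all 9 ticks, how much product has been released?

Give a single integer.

t=0: arr=3 -> substrate=0 bound=3 product=0
t=1: arr=0 -> substrate=0 bound=3 product=0
t=2: arr=0 -> substrate=0 bound=3 product=0
t=3: arr=0 -> substrate=0 bound=3 product=0
t=4: arr=0 -> substrate=0 bound=0 product=3
t=5: arr=2 -> substrate=0 bound=2 product=3
t=6: arr=0 -> substrate=0 bound=2 product=3
t=7: arr=2 -> substrate=0 bound=4 product=3
t=8: arr=1 -> substrate=1 bound=4 product=3

Answer: 3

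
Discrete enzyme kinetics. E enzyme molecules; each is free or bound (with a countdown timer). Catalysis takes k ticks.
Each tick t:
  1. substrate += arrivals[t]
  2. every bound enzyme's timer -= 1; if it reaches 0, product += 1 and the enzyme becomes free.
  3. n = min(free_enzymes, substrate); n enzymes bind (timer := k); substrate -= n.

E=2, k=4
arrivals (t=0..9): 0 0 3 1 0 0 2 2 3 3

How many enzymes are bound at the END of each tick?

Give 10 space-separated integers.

Answer: 0 0 2 2 2 2 2 2 2 2

Derivation:
t=0: arr=0 -> substrate=0 bound=0 product=0
t=1: arr=0 -> substrate=0 bound=0 product=0
t=2: arr=3 -> substrate=1 bound=2 product=0
t=3: arr=1 -> substrate=2 bound=2 product=0
t=4: arr=0 -> substrate=2 bound=2 product=0
t=5: arr=0 -> substrate=2 bound=2 product=0
t=6: arr=2 -> substrate=2 bound=2 product=2
t=7: arr=2 -> substrate=4 bound=2 product=2
t=8: arr=3 -> substrate=7 bound=2 product=2
t=9: arr=3 -> substrate=10 bound=2 product=2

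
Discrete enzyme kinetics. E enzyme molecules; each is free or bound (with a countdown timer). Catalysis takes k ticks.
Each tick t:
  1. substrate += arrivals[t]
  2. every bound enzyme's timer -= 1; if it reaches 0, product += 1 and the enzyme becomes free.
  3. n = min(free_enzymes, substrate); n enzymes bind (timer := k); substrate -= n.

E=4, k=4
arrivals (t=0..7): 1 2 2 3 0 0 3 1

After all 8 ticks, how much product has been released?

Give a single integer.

t=0: arr=1 -> substrate=0 bound=1 product=0
t=1: arr=2 -> substrate=0 bound=3 product=0
t=2: arr=2 -> substrate=1 bound=4 product=0
t=3: arr=3 -> substrate=4 bound=4 product=0
t=4: arr=0 -> substrate=3 bound=4 product=1
t=5: arr=0 -> substrate=1 bound=4 product=3
t=6: arr=3 -> substrate=3 bound=4 product=4
t=7: arr=1 -> substrate=4 bound=4 product=4

Answer: 4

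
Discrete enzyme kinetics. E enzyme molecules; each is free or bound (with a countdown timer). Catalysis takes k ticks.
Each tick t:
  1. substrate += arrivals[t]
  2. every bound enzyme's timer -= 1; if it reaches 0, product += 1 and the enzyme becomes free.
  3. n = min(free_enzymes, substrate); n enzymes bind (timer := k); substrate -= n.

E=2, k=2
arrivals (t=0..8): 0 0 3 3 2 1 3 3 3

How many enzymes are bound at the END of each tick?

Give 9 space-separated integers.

t=0: arr=0 -> substrate=0 bound=0 product=0
t=1: arr=0 -> substrate=0 bound=0 product=0
t=2: arr=3 -> substrate=1 bound=2 product=0
t=3: arr=3 -> substrate=4 bound=2 product=0
t=4: arr=2 -> substrate=4 bound=2 product=2
t=5: arr=1 -> substrate=5 bound=2 product=2
t=6: arr=3 -> substrate=6 bound=2 product=4
t=7: arr=3 -> substrate=9 bound=2 product=4
t=8: arr=3 -> substrate=10 bound=2 product=6

Answer: 0 0 2 2 2 2 2 2 2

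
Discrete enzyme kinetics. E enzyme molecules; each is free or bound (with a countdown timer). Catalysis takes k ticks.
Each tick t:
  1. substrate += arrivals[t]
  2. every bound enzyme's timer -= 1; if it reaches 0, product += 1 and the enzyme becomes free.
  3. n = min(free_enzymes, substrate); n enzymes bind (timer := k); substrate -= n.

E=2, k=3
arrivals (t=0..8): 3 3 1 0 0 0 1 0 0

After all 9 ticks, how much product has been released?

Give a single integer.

t=0: arr=3 -> substrate=1 bound=2 product=0
t=1: arr=3 -> substrate=4 bound=2 product=0
t=2: arr=1 -> substrate=5 bound=2 product=0
t=3: arr=0 -> substrate=3 bound=2 product=2
t=4: arr=0 -> substrate=3 bound=2 product=2
t=5: arr=0 -> substrate=3 bound=2 product=2
t=6: arr=1 -> substrate=2 bound=2 product=4
t=7: arr=0 -> substrate=2 bound=2 product=4
t=8: arr=0 -> substrate=2 bound=2 product=4

Answer: 4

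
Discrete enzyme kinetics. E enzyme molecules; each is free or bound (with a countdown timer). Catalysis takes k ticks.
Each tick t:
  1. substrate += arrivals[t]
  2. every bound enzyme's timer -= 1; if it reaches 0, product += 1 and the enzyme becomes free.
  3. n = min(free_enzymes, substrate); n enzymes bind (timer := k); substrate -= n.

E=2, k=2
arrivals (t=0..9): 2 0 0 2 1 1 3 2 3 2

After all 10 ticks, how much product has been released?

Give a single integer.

Answer: 8

Derivation:
t=0: arr=2 -> substrate=0 bound=2 product=0
t=1: arr=0 -> substrate=0 bound=2 product=0
t=2: arr=0 -> substrate=0 bound=0 product=2
t=3: arr=2 -> substrate=0 bound=2 product=2
t=4: arr=1 -> substrate=1 bound=2 product=2
t=5: arr=1 -> substrate=0 bound=2 product=4
t=6: arr=3 -> substrate=3 bound=2 product=4
t=7: arr=2 -> substrate=3 bound=2 product=6
t=8: arr=3 -> substrate=6 bound=2 product=6
t=9: arr=2 -> substrate=6 bound=2 product=8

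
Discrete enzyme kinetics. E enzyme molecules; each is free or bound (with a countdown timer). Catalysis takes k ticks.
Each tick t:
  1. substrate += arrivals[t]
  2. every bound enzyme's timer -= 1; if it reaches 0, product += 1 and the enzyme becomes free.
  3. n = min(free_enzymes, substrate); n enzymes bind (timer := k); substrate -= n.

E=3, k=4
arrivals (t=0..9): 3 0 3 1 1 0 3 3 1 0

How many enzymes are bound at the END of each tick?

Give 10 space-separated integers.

t=0: arr=3 -> substrate=0 bound=3 product=0
t=1: arr=0 -> substrate=0 bound=3 product=0
t=2: arr=3 -> substrate=3 bound=3 product=0
t=3: arr=1 -> substrate=4 bound=3 product=0
t=4: arr=1 -> substrate=2 bound=3 product=3
t=5: arr=0 -> substrate=2 bound=3 product=3
t=6: arr=3 -> substrate=5 bound=3 product=3
t=7: arr=3 -> substrate=8 bound=3 product=3
t=8: arr=1 -> substrate=6 bound=3 product=6
t=9: arr=0 -> substrate=6 bound=3 product=6

Answer: 3 3 3 3 3 3 3 3 3 3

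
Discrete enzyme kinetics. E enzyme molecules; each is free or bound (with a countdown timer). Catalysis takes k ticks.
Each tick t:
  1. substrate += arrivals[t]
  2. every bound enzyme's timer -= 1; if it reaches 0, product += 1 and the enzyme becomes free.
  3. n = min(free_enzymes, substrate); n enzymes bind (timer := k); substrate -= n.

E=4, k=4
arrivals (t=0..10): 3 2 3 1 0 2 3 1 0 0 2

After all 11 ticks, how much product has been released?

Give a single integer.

Answer: 8

Derivation:
t=0: arr=3 -> substrate=0 bound=3 product=0
t=1: arr=2 -> substrate=1 bound=4 product=0
t=2: arr=3 -> substrate=4 bound=4 product=0
t=3: arr=1 -> substrate=5 bound=4 product=0
t=4: arr=0 -> substrate=2 bound=4 product=3
t=5: arr=2 -> substrate=3 bound=4 product=4
t=6: arr=3 -> substrate=6 bound=4 product=4
t=7: arr=1 -> substrate=7 bound=4 product=4
t=8: arr=0 -> substrate=4 bound=4 product=7
t=9: arr=0 -> substrate=3 bound=4 product=8
t=10: arr=2 -> substrate=5 bound=4 product=8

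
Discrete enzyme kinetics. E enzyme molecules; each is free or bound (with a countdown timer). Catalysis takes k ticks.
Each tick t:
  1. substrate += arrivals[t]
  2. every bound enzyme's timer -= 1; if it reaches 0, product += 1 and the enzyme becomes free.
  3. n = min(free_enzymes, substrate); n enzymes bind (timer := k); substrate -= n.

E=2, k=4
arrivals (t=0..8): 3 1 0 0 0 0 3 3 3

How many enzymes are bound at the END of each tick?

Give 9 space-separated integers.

t=0: arr=3 -> substrate=1 bound=2 product=0
t=1: arr=1 -> substrate=2 bound=2 product=0
t=2: arr=0 -> substrate=2 bound=2 product=0
t=3: arr=0 -> substrate=2 bound=2 product=0
t=4: arr=0 -> substrate=0 bound=2 product=2
t=5: arr=0 -> substrate=0 bound=2 product=2
t=6: arr=3 -> substrate=3 bound=2 product=2
t=7: arr=3 -> substrate=6 bound=2 product=2
t=8: arr=3 -> substrate=7 bound=2 product=4

Answer: 2 2 2 2 2 2 2 2 2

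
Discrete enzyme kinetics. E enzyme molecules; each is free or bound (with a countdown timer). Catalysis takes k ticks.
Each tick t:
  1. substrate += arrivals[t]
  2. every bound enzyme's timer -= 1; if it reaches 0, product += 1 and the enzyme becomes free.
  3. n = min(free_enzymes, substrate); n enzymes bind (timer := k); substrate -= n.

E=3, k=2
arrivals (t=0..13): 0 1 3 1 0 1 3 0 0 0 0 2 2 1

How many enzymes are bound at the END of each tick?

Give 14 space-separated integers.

Answer: 0 1 3 3 2 2 3 3 1 0 0 2 3 3

Derivation:
t=0: arr=0 -> substrate=0 bound=0 product=0
t=1: arr=1 -> substrate=0 bound=1 product=0
t=2: arr=3 -> substrate=1 bound=3 product=0
t=3: arr=1 -> substrate=1 bound=3 product=1
t=4: arr=0 -> substrate=0 bound=2 product=3
t=5: arr=1 -> substrate=0 bound=2 product=4
t=6: arr=3 -> substrate=1 bound=3 product=5
t=7: arr=0 -> substrate=0 bound=3 product=6
t=8: arr=0 -> substrate=0 bound=1 product=8
t=9: arr=0 -> substrate=0 bound=0 product=9
t=10: arr=0 -> substrate=0 bound=0 product=9
t=11: arr=2 -> substrate=0 bound=2 product=9
t=12: arr=2 -> substrate=1 bound=3 product=9
t=13: arr=1 -> substrate=0 bound=3 product=11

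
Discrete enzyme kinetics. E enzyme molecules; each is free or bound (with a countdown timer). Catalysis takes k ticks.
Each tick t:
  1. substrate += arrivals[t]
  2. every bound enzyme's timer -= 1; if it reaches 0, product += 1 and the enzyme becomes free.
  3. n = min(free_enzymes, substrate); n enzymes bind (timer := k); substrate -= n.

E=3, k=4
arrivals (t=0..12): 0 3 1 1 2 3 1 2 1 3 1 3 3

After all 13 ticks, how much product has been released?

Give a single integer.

t=0: arr=0 -> substrate=0 bound=0 product=0
t=1: arr=3 -> substrate=0 bound=3 product=0
t=2: arr=1 -> substrate=1 bound=3 product=0
t=3: arr=1 -> substrate=2 bound=3 product=0
t=4: arr=2 -> substrate=4 bound=3 product=0
t=5: arr=3 -> substrate=4 bound=3 product=3
t=6: arr=1 -> substrate=5 bound=3 product=3
t=7: arr=2 -> substrate=7 bound=3 product=3
t=8: arr=1 -> substrate=8 bound=3 product=3
t=9: arr=3 -> substrate=8 bound=3 product=6
t=10: arr=1 -> substrate=9 bound=3 product=6
t=11: arr=3 -> substrate=12 bound=3 product=6
t=12: arr=3 -> substrate=15 bound=3 product=6

Answer: 6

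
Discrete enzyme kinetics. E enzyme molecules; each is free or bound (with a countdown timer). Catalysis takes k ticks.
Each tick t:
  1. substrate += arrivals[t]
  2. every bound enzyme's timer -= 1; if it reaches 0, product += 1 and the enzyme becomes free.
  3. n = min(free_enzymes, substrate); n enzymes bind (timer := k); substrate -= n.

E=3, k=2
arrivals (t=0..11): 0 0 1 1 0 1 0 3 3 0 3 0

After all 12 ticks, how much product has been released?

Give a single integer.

Answer: 9

Derivation:
t=0: arr=0 -> substrate=0 bound=0 product=0
t=1: arr=0 -> substrate=0 bound=0 product=0
t=2: arr=1 -> substrate=0 bound=1 product=0
t=3: arr=1 -> substrate=0 bound=2 product=0
t=4: arr=0 -> substrate=0 bound=1 product=1
t=5: arr=1 -> substrate=0 bound=1 product=2
t=6: arr=0 -> substrate=0 bound=1 product=2
t=7: arr=3 -> substrate=0 bound=3 product=3
t=8: arr=3 -> substrate=3 bound=3 product=3
t=9: arr=0 -> substrate=0 bound=3 product=6
t=10: arr=3 -> substrate=3 bound=3 product=6
t=11: arr=0 -> substrate=0 bound=3 product=9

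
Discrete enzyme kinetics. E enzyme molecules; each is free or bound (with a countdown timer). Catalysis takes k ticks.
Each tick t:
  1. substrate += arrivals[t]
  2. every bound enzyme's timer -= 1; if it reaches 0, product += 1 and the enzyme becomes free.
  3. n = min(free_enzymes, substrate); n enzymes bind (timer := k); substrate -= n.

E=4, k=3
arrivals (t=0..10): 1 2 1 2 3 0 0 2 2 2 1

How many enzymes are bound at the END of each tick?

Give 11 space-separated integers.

t=0: arr=1 -> substrate=0 bound=1 product=0
t=1: arr=2 -> substrate=0 bound=3 product=0
t=2: arr=1 -> substrate=0 bound=4 product=0
t=3: arr=2 -> substrate=1 bound=4 product=1
t=4: arr=3 -> substrate=2 bound=4 product=3
t=5: arr=0 -> substrate=1 bound=4 product=4
t=6: arr=0 -> substrate=0 bound=4 product=5
t=7: arr=2 -> substrate=0 bound=4 product=7
t=8: arr=2 -> substrate=1 bound=4 product=8
t=9: arr=2 -> substrate=2 bound=4 product=9
t=10: arr=1 -> substrate=1 bound=4 product=11

Answer: 1 3 4 4 4 4 4 4 4 4 4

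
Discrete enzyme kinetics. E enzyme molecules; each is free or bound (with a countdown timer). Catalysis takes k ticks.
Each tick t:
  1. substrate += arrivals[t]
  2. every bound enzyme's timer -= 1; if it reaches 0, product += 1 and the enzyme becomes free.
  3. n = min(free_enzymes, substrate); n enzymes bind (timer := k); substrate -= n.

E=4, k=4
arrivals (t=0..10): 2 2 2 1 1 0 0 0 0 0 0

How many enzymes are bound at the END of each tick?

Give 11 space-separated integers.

t=0: arr=2 -> substrate=0 bound=2 product=0
t=1: arr=2 -> substrate=0 bound=4 product=0
t=2: arr=2 -> substrate=2 bound=4 product=0
t=3: arr=1 -> substrate=3 bound=4 product=0
t=4: arr=1 -> substrate=2 bound=4 product=2
t=5: arr=0 -> substrate=0 bound=4 product=4
t=6: arr=0 -> substrate=0 bound=4 product=4
t=7: arr=0 -> substrate=0 bound=4 product=4
t=8: arr=0 -> substrate=0 bound=2 product=6
t=9: arr=0 -> substrate=0 bound=0 product=8
t=10: arr=0 -> substrate=0 bound=0 product=8

Answer: 2 4 4 4 4 4 4 4 2 0 0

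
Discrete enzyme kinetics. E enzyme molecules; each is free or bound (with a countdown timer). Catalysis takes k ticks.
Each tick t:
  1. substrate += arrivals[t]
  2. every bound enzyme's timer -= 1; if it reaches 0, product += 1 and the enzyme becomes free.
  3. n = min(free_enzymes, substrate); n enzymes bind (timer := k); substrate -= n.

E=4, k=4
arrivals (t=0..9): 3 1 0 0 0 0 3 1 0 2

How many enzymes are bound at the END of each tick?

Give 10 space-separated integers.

t=0: arr=3 -> substrate=0 bound=3 product=0
t=1: arr=1 -> substrate=0 bound=4 product=0
t=2: arr=0 -> substrate=0 bound=4 product=0
t=3: arr=0 -> substrate=0 bound=4 product=0
t=4: arr=0 -> substrate=0 bound=1 product=3
t=5: arr=0 -> substrate=0 bound=0 product=4
t=6: arr=3 -> substrate=0 bound=3 product=4
t=7: arr=1 -> substrate=0 bound=4 product=4
t=8: arr=0 -> substrate=0 bound=4 product=4
t=9: arr=2 -> substrate=2 bound=4 product=4

Answer: 3 4 4 4 1 0 3 4 4 4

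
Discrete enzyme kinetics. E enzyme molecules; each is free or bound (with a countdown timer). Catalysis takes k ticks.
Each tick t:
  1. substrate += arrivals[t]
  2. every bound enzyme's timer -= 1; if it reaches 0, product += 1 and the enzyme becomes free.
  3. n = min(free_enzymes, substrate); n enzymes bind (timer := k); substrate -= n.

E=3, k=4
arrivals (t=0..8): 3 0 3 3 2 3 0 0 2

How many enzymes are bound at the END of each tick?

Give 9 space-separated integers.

Answer: 3 3 3 3 3 3 3 3 3

Derivation:
t=0: arr=3 -> substrate=0 bound=3 product=0
t=1: arr=0 -> substrate=0 bound=3 product=0
t=2: arr=3 -> substrate=3 bound=3 product=0
t=3: arr=3 -> substrate=6 bound=3 product=0
t=4: arr=2 -> substrate=5 bound=3 product=3
t=5: arr=3 -> substrate=8 bound=3 product=3
t=6: arr=0 -> substrate=8 bound=3 product=3
t=7: arr=0 -> substrate=8 bound=3 product=3
t=8: arr=2 -> substrate=7 bound=3 product=6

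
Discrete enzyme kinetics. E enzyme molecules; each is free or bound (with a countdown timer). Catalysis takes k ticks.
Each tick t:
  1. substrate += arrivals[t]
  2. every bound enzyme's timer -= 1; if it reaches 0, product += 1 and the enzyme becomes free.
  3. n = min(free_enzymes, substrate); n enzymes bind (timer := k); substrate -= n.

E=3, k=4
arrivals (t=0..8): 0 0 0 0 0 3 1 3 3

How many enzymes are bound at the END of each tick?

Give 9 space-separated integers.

Answer: 0 0 0 0 0 3 3 3 3

Derivation:
t=0: arr=0 -> substrate=0 bound=0 product=0
t=1: arr=0 -> substrate=0 bound=0 product=0
t=2: arr=0 -> substrate=0 bound=0 product=0
t=3: arr=0 -> substrate=0 bound=0 product=0
t=4: arr=0 -> substrate=0 bound=0 product=0
t=5: arr=3 -> substrate=0 bound=3 product=0
t=6: arr=1 -> substrate=1 bound=3 product=0
t=7: arr=3 -> substrate=4 bound=3 product=0
t=8: arr=3 -> substrate=7 bound=3 product=0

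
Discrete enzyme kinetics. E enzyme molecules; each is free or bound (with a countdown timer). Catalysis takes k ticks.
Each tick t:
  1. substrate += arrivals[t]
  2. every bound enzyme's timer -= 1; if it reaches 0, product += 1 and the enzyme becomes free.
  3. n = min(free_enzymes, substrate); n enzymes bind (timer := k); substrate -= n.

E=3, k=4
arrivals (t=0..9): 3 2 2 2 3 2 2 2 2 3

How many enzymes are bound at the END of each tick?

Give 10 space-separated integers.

t=0: arr=3 -> substrate=0 bound=3 product=0
t=1: arr=2 -> substrate=2 bound=3 product=0
t=2: arr=2 -> substrate=4 bound=3 product=0
t=3: arr=2 -> substrate=6 bound=3 product=0
t=4: arr=3 -> substrate=6 bound=3 product=3
t=5: arr=2 -> substrate=8 bound=3 product=3
t=6: arr=2 -> substrate=10 bound=3 product=3
t=7: arr=2 -> substrate=12 bound=3 product=3
t=8: arr=2 -> substrate=11 bound=3 product=6
t=9: arr=3 -> substrate=14 bound=3 product=6

Answer: 3 3 3 3 3 3 3 3 3 3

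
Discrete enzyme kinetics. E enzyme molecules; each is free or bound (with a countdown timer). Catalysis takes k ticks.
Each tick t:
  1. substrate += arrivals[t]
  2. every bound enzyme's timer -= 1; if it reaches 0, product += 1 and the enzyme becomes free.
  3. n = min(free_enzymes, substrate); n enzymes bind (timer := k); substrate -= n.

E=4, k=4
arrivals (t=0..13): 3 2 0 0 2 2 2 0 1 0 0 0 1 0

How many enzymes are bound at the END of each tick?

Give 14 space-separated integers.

Answer: 3 4 4 4 4 4 4 4 4 4 4 4 2 1

Derivation:
t=0: arr=3 -> substrate=0 bound=3 product=0
t=1: arr=2 -> substrate=1 bound=4 product=0
t=2: arr=0 -> substrate=1 bound=4 product=0
t=3: arr=0 -> substrate=1 bound=4 product=0
t=4: arr=2 -> substrate=0 bound=4 product=3
t=5: arr=2 -> substrate=1 bound=4 product=4
t=6: arr=2 -> substrate=3 bound=4 product=4
t=7: arr=0 -> substrate=3 bound=4 product=4
t=8: arr=1 -> substrate=1 bound=4 product=7
t=9: arr=0 -> substrate=0 bound=4 product=8
t=10: arr=0 -> substrate=0 bound=4 product=8
t=11: arr=0 -> substrate=0 bound=4 product=8
t=12: arr=1 -> substrate=0 bound=2 product=11
t=13: arr=0 -> substrate=0 bound=1 product=12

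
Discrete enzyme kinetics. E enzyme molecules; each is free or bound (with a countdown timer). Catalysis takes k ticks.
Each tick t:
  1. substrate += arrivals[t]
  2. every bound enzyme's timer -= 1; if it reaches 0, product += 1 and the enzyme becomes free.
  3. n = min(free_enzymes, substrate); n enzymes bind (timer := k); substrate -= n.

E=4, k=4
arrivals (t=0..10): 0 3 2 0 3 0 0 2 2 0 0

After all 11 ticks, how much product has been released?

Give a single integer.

t=0: arr=0 -> substrate=0 bound=0 product=0
t=1: arr=3 -> substrate=0 bound=3 product=0
t=2: arr=2 -> substrate=1 bound=4 product=0
t=3: arr=0 -> substrate=1 bound=4 product=0
t=4: arr=3 -> substrate=4 bound=4 product=0
t=5: arr=0 -> substrate=1 bound=4 product=3
t=6: arr=0 -> substrate=0 bound=4 product=4
t=7: arr=2 -> substrate=2 bound=4 product=4
t=8: arr=2 -> substrate=4 bound=4 product=4
t=9: arr=0 -> substrate=1 bound=4 product=7
t=10: arr=0 -> substrate=0 bound=4 product=8

Answer: 8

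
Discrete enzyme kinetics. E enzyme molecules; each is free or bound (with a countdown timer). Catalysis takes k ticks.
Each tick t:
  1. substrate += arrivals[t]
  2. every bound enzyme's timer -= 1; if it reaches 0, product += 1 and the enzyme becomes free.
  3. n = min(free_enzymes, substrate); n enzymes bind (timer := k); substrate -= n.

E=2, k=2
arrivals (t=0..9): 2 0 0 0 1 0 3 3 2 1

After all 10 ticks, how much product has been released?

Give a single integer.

t=0: arr=2 -> substrate=0 bound=2 product=0
t=1: arr=0 -> substrate=0 bound=2 product=0
t=2: arr=0 -> substrate=0 bound=0 product=2
t=3: arr=0 -> substrate=0 bound=0 product=2
t=4: arr=1 -> substrate=0 bound=1 product=2
t=5: arr=0 -> substrate=0 bound=1 product=2
t=6: arr=3 -> substrate=1 bound=2 product=3
t=7: arr=3 -> substrate=4 bound=2 product=3
t=8: arr=2 -> substrate=4 bound=2 product=5
t=9: arr=1 -> substrate=5 bound=2 product=5

Answer: 5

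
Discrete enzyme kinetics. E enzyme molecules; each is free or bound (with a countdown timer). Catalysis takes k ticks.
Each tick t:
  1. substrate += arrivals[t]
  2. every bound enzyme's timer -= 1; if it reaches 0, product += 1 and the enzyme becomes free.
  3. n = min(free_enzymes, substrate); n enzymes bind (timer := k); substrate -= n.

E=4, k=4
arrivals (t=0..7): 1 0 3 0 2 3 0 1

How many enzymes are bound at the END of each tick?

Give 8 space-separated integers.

t=0: arr=1 -> substrate=0 bound=1 product=0
t=1: arr=0 -> substrate=0 bound=1 product=0
t=2: arr=3 -> substrate=0 bound=4 product=0
t=3: arr=0 -> substrate=0 bound=4 product=0
t=4: arr=2 -> substrate=1 bound=4 product=1
t=5: arr=3 -> substrate=4 bound=4 product=1
t=6: arr=0 -> substrate=1 bound=4 product=4
t=7: arr=1 -> substrate=2 bound=4 product=4

Answer: 1 1 4 4 4 4 4 4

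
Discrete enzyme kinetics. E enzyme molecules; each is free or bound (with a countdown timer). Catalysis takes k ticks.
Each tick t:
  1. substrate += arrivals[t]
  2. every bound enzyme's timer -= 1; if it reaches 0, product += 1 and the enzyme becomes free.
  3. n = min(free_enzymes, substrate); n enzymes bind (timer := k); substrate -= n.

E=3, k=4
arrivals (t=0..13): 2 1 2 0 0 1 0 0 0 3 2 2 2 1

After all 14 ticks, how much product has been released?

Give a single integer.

t=0: arr=2 -> substrate=0 bound=2 product=0
t=1: arr=1 -> substrate=0 bound=3 product=0
t=2: arr=2 -> substrate=2 bound=3 product=0
t=3: arr=0 -> substrate=2 bound=3 product=0
t=4: arr=0 -> substrate=0 bound=3 product=2
t=5: arr=1 -> substrate=0 bound=3 product=3
t=6: arr=0 -> substrate=0 bound=3 product=3
t=7: arr=0 -> substrate=0 bound=3 product=3
t=8: arr=0 -> substrate=0 bound=1 product=5
t=9: arr=3 -> substrate=0 bound=3 product=6
t=10: arr=2 -> substrate=2 bound=3 product=6
t=11: arr=2 -> substrate=4 bound=3 product=6
t=12: arr=2 -> substrate=6 bound=3 product=6
t=13: arr=1 -> substrate=4 bound=3 product=9

Answer: 9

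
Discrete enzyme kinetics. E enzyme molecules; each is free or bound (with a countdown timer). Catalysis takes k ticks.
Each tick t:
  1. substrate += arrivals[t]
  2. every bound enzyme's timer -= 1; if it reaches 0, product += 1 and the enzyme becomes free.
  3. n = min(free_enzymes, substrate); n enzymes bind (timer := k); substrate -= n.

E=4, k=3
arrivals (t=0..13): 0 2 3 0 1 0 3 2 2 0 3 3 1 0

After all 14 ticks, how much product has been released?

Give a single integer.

Answer: 14

Derivation:
t=0: arr=0 -> substrate=0 bound=0 product=0
t=1: arr=2 -> substrate=0 bound=2 product=0
t=2: arr=3 -> substrate=1 bound=4 product=0
t=3: arr=0 -> substrate=1 bound=4 product=0
t=4: arr=1 -> substrate=0 bound=4 product=2
t=5: arr=0 -> substrate=0 bound=2 product=4
t=6: arr=3 -> substrate=1 bound=4 product=4
t=7: arr=2 -> substrate=1 bound=4 product=6
t=8: arr=2 -> substrate=3 bound=4 product=6
t=9: arr=0 -> substrate=1 bound=4 product=8
t=10: arr=3 -> substrate=2 bound=4 product=10
t=11: arr=3 -> substrate=5 bound=4 product=10
t=12: arr=1 -> substrate=4 bound=4 product=12
t=13: arr=0 -> substrate=2 bound=4 product=14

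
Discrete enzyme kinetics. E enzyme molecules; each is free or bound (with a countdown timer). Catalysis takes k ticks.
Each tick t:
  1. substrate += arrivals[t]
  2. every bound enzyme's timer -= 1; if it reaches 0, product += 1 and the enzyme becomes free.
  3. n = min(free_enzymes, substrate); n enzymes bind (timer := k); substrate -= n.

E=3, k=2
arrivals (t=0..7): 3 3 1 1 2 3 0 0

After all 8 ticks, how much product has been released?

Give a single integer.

t=0: arr=3 -> substrate=0 bound=3 product=0
t=1: arr=3 -> substrate=3 bound=3 product=0
t=2: arr=1 -> substrate=1 bound=3 product=3
t=3: arr=1 -> substrate=2 bound=3 product=3
t=4: arr=2 -> substrate=1 bound=3 product=6
t=5: arr=3 -> substrate=4 bound=3 product=6
t=6: arr=0 -> substrate=1 bound=3 product=9
t=7: arr=0 -> substrate=1 bound=3 product=9

Answer: 9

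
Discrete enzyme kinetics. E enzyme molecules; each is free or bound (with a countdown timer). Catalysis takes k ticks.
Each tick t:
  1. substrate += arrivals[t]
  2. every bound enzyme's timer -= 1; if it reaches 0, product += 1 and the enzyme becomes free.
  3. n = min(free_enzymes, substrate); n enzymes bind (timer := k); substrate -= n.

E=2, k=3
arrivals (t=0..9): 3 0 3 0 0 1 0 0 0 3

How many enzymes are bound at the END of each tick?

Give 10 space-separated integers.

Answer: 2 2 2 2 2 2 2 2 2 2

Derivation:
t=0: arr=3 -> substrate=1 bound=2 product=0
t=1: arr=0 -> substrate=1 bound=2 product=0
t=2: arr=3 -> substrate=4 bound=2 product=0
t=3: arr=0 -> substrate=2 bound=2 product=2
t=4: arr=0 -> substrate=2 bound=2 product=2
t=5: arr=1 -> substrate=3 bound=2 product=2
t=6: arr=0 -> substrate=1 bound=2 product=4
t=7: arr=0 -> substrate=1 bound=2 product=4
t=8: arr=0 -> substrate=1 bound=2 product=4
t=9: arr=3 -> substrate=2 bound=2 product=6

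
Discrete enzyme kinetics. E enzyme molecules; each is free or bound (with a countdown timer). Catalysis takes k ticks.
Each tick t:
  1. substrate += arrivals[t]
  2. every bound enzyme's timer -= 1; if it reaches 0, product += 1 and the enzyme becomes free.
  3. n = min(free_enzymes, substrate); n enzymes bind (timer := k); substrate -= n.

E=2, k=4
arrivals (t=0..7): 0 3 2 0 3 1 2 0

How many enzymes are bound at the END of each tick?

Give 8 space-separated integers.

t=0: arr=0 -> substrate=0 bound=0 product=0
t=1: arr=3 -> substrate=1 bound=2 product=0
t=2: arr=2 -> substrate=3 bound=2 product=0
t=3: arr=0 -> substrate=3 bound=2 product=0
t=4: arr=3 -> substrate=6 bound=2 product=0
t=5: arr=1 -> substrate=5 bound=2 product=2
t=6: arr=2 -> substrate=7 bound=2 product=2
t=7: arr=0 -> substrate=7 bound=2 product=2

Answer: 0 2 2 2 2 2 2 2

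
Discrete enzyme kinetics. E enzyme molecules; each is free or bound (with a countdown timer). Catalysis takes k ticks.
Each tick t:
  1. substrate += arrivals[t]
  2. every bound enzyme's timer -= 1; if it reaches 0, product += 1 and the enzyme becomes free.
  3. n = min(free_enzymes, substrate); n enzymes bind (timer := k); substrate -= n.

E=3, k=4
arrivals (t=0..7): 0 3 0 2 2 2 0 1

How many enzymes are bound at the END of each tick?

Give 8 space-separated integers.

Answer: 0 3 3 3 3 3 3 3

Derivation:
t=0: arr=0 -> substrate=0 bound=0 product=0
t=1: arr=3 -> substrate=0 bound=3 product=0
t=2: arr=0 -> substrate=0 bound=3 product=0
t=3: arr=2 -> substrate=2 bound=3 product=0
t=4: arr=2 -> substrate=4 bound=3 product=0
t=5: arr=2 -> substrate=3 bound=3 product=3
t=6: arr=0 -> substrate=3 bound=3 product=3
t=7: arr=1 -> substrate=4 bound=3 product=3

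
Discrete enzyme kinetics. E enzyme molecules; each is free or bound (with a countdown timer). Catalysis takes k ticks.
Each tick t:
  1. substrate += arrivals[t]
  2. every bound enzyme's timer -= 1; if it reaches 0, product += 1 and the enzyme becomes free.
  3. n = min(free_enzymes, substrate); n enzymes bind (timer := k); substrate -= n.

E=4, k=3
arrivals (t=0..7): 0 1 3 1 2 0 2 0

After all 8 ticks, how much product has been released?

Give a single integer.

Answer: 5

Derivation:
t=0: arr=0 -> substrate=0 bound=0 product=0
t=1: arr=1 -> substrate=0 bound=1 product=0
t=2: arr=3 -> substrate=0 bound=4 product=0
t=3: arr=1 -> substrate=1 bound=4 product=0
t=4: arr=2 -> substrate=2 bound=4 product=1
t=5: arr=0 -> substrate=0 bound=3 product=4
t=6: arr=2 -> substrate=1 bound=4 product=4
t=7: arr=0 -> substrate=0 bound=4 product=5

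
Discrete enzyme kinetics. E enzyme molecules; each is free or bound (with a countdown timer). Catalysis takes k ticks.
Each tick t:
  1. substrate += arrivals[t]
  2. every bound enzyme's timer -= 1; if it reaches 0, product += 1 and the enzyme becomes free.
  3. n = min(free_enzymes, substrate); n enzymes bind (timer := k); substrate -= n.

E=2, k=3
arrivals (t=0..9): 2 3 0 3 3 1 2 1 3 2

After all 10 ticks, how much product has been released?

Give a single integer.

t=0: arr=2 -> substrate=0 bound=2 product=0
t=1: arr=3 -> substrate=3 bound=2 product=0
t=2: arr=0 -> substrate=3 bound=2 product=0
t=3: arr=3 -> substrate=4 bound=2 product=2
t=4: arr=3 -> substrate=7 bound=2 product=2
t=5: arr=1 -> substrate=8 bound=2 product=2
t=6: arr=2 -> substrate=8 bound=2 product=4
t=7: arr=1 -> substrate=9 bound=2 product=4
t=8: arr=3 -> substrate=12 bound=2 product=4
t=9: arr=2 -> substrate=12 bound=2 product=6

Answer: 6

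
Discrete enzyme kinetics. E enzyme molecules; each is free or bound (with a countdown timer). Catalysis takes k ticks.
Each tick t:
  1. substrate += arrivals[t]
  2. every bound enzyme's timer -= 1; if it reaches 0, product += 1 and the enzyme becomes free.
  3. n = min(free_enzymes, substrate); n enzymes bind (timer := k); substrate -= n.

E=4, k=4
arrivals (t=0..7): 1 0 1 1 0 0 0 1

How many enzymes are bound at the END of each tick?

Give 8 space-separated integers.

Answer: 1 1 2 3 2 2 1 1

Derivation:
t=0: arr=1 -> substrate=0 bound=1 product=0
t=1: arr=0 -> substrate=0 bound=1 product=0
t=2: arr=1 -> substrate=0 bound=2 product=0
t=3: arr=1 -> substrate=0 bound=3 product=0
t=4: arr=0 -> substrate=0 bound=2 product=1
t=5: arr=0 -> substrate=0 bound=2 product=1
t=6: arr=0 -> substrate=0 bound=1 product=2
t=7: arr=1 -> substrate=0 bound=1 product=3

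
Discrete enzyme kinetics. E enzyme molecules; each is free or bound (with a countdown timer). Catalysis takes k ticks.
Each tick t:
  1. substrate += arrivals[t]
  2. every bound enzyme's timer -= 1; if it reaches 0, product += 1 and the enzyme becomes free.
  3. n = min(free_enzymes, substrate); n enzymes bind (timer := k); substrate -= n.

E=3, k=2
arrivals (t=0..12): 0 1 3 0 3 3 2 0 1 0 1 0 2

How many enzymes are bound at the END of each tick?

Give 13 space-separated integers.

Answer: 0 1 3 3 3 3 3 3 3 3 2 1 2

Derivation:
t=0: arr=0 -> substrate=0 bound=0 product=0
t=1: arr=1 -> substrate=0 bound=1 product=0
t=2: arr=3 -> substrate=1 bound=3 product=0
t=3: arr=0 -> substrate=0 bound=3 product=1
t=4: arr=3 -> substrate=1 bound=3 product=3
t=5: arr=3 -> substrate=3 bound=3 product=4
t=6: arr=2 -> substrate=3 bound=3 product=6
t=7: arr=0 -> substrate=2 bound=3 product=7
t=8: arr=1 -> substrate=1 bound=3 product=9
t=9: arr=0 -> substrate=0 bound=3 product=10
t=10: arr=1 -> substrate=0 bound=2 product=12
t=11: arr=0 -> substrate=0 bound=1 product=13
t=12: arr=2 -> substrate=0 bound=2 product=14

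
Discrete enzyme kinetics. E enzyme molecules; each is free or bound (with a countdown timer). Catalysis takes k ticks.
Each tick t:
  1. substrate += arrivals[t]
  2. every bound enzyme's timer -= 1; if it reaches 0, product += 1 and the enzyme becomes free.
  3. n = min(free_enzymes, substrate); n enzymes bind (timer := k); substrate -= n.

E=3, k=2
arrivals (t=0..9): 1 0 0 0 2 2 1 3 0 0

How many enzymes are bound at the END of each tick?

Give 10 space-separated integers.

Answer: 1 1 0 0 2 3 3 3 3 2

Derivation:
t=0: arr=1 -> substrate=0 bound=1 product=0
t=1: arr=0 -> substrate=0 bound=1 product=0
t=2: arr=0 -> substrate=0 bound=0 product=1
t=3: arr=0 -> substrate=0 bound=0 product=1
t=4: arr=2 -> substrate=0 bound=2 product=1
t=5: arr=2 -> substrate=1 bound=3 product=1
t=6: arr=1 -> substrate=0 bound=3 product=3
t=7: arr=3 -> substrate=2 bound=3 product=4
t=8: arr=0 -> substrate=0 bound=3 product=6
t=9: arr=0 -> substrate=0 bound=2 product=7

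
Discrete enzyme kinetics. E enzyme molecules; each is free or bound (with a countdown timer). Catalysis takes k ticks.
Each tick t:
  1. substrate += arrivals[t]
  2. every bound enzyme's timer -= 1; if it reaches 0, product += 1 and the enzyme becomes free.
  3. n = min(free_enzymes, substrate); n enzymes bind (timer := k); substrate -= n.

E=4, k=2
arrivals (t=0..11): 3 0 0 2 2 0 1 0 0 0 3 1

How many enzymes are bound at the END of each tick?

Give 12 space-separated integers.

t=0: arr=3 -> substrate=0 bound=3 product=0
t=1: arr=0 -> substrate=0 bound=3 product=0
t=2: arr=0 -> substrate=0 bound=0 product=3
t=3: arr=2 -> substrate=0 bound=2 product=3
t=4: arr=2 -> substrate=0 bound=4 product=3
t=5: arr=0 -> substrate=0 bound=2 product=5
t=6: arr=1 -> substrate=0 bound=1 product=7
t=7: arr=0 -> substrate=0 bound=1 product=7
t=8: arr=0 -> substrate=0 bound=0 product=8
t=9: arr=0 -> substrate=0 bound=0 product=8
t=10: arr=3 -> substrate=0 bound=3 product=8
t=11: arr=1 -> substrate=0 bound=4 product=8

Answer: 3 3 0 2 4 2 1 1 0 0 3 4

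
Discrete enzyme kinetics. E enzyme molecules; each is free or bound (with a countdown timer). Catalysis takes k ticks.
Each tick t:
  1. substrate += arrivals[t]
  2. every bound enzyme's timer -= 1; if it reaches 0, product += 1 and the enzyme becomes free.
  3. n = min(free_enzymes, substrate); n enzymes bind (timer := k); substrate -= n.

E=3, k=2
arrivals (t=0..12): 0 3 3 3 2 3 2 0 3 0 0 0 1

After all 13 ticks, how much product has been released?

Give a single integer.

Answer: 15

Derivation:
t=0: arr=0 -> substrate=0 bound=0 product=0
t=1: arr=3 -> substrate=0 bound=3 product=0
t=2: arr=3 -> substrate=3 bound=3 product=0
t=3: arr=3 -> substrate=3 bound=3 product=3
t=4: arr=2 -> substrate=5 bound=3 product=3
t=5: arr=3 -> substrate=5 bound=3 product=6
t=6: arr=2 -> substrate=7 bound=3 product=6
t=7: arr=0 -> substrate=4 bound=3 product=9
t=8: arr=3 -> substrate=7 bound=3 product=9
t=9: arr=0 -> substrate=4 bound=3 product=12
t=10: arr=0 -> substrate=4 bound=3 product=12
t=11: arr=0 -> substrate=1 bound=3 product=15
t=12: arr=1 -> substrate=2 bound=3 product=15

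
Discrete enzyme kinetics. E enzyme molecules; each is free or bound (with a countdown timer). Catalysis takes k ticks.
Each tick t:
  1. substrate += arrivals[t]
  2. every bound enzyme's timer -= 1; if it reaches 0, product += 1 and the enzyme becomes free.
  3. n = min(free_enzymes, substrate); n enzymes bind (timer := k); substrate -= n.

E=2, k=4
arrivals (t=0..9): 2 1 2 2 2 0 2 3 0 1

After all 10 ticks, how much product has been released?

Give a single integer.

Answer: 4

Derivation:
t=0: arr=2 -> substrate=0 bound=2 product=0
t=1: arr=1 -> substrate=1 bound=2 product=0
t=2: arr=2 -> substrate=3 bound=2 product=0
t=3: arr=2 -> substrate=5 bound=2 product=0
t=4: arr=2 -> substrate=5 bound=2 product=2
t=5: arr=0 -> substrate=5 bound=2 product=2
t=6: arr=2 -> substrate=7 bound=2 product=2
t=7: arr=3 -> substrate=10 bound=2 product=2
t=8: arr=0 -> substrate=8 bound=2 product=4
t=9: arr=1 -> substrate=9 bound=2 product=4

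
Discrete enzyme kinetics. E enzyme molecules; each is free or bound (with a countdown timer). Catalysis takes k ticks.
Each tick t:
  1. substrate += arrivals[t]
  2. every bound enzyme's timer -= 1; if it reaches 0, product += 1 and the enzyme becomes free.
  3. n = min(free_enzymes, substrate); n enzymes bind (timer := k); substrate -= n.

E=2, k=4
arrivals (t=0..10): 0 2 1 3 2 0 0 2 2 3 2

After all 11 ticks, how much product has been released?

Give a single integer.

Answer: 4

Derivation:
t=0: arr=0 -> substrate=0 bound=0 product=0
t=1: arr=2 -> substrate=0 bound=2 product=0
t=2: arr=1 -> substrate=1 bound=2 product=0
t=3: arr=3 -> substrate=4 bound=2 product=0
t=4: arr=2 -> substrate=6 bound=2 product=0
t=5: arr=0 -> substrate=4 bound=2 product=2
t=6: arr=0 -> substrate=4 bound=2 product=2
t=7: arr=2 -> substrate=6 bound=2 product=2
t=8: arr=2 -> substrate=8 bound=2 product=2
t=9: arr=3 -> substrate=9 bound=2 product=4
t=10: arr=2 -> substrate=11 bound=2 product=4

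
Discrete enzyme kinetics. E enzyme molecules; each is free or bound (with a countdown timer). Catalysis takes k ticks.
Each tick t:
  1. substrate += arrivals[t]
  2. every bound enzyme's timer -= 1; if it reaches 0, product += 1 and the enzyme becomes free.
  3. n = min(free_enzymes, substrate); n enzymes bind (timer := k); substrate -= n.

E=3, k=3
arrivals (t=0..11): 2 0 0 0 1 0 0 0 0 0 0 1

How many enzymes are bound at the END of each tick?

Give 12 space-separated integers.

t=0: arr=2 -> substrate=0 bound=2 product=0
t=1: arr=0 -> substrate=0 bound=2 product=0
t=2: arr=0 -> substrate=0 bound=2 product=0
t=3: arr=0 -> substrate=0 bound=0 product=2
t=4: arr=1 -> substrate=0 bound=1 product=2
t=5: arr=0 -> substrate=0 bound=1 product=2
t=6: arr=0 -> substrate=0 bound=1 product=2
t=7: arr=0 -> substrate=0 bound=0 product=3
t=8: arr=0 -> substrate=0 bound=0 product=3
t=9: arr=0 -> substrate=0 bound=0 product=3
t=10: arr=0 -> substrate=0 bound=0 product=3
t=11: arr=1 -> substrate=0 bound=1 product=3

Answer: 2 2 2 0 1 1 1 0 0 0 0 1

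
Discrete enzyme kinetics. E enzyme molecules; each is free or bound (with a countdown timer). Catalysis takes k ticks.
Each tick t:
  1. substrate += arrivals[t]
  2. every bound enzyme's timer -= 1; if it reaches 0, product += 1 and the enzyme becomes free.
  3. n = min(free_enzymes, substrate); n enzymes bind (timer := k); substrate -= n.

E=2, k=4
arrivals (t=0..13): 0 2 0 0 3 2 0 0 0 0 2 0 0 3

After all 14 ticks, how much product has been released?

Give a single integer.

Answer: 6

Derivation:
t=0: arr=0 -> substrate=0 bound=0 product=0
t=1: arr=2 -> substrate=0 bound=2 product=0
t=2: arr=0 -> substrate=0 bound=2 product=0
t=3: arr=0 -> substrate=0 bound=2 product=0
t=4: arr=3 -> substrate=3 bound=2 product=0
t=5: arr=2 -> substrate=3 bound=2 product=2
t=6: arr=0 -> substrate=3 bound=2 product=2
t=7: arr=0 -> substrate=3 bound=2 product=2
t=8: arr=0 -> substrate=3 bound=2 product=2
t=9: arr=0 -> substrate=1 bound=2 product=4
t=10: arr=2 -> substrate=3 bound=2 product=4
t=11: arr=0 -> substrate=3 bound=2 product=4
t=12: arr=0 -> substrate=3 bound=2 product=4
t=13: arr=3 -> substrate=4 bound=2 product=6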